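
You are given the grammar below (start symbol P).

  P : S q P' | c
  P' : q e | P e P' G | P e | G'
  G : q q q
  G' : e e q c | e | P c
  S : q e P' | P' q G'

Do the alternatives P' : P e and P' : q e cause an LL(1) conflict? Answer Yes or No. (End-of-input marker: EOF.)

Yes

FIRST(P e) = { c, e, q } and FIRST(q e) = { q }.
Both contain q, so the two alternatives are not disjoint — LL(1) conflict.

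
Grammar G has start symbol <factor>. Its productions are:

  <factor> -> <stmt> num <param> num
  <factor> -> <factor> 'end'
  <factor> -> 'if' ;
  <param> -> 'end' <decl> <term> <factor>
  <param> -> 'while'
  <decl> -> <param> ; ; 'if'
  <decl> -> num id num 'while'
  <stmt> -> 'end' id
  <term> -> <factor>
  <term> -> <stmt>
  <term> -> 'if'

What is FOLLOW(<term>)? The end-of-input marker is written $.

In <param> -> 'end' <decl> <term> <factor>: add FIRST(<factor>) = { 'end', 'if' }.
Union: FOLLOW(<term>) = { 'end', 'if' }.

{ 'end', 'if' }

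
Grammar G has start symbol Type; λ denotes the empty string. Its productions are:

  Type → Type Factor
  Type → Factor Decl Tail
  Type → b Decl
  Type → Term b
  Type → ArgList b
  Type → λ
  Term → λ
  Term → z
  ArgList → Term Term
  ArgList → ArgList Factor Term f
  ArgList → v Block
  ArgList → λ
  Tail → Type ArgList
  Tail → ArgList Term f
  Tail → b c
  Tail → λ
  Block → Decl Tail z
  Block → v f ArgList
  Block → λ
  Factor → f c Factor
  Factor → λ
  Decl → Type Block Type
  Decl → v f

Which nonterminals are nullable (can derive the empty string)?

Directly nullable (have an λ-production): Type, Term, ArgList, Tail, Block, Factor.
Decl → Type Block Type with every symbol nullable, so Decl is nullable.

{ ArgList, Block, Decl, Factor, Tail, Term, Type }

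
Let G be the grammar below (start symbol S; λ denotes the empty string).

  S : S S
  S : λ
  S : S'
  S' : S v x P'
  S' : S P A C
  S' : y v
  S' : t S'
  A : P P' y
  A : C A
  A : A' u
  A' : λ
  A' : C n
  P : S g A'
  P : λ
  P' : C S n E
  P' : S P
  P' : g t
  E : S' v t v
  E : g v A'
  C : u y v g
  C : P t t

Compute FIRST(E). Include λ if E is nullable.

{ g, t, u, v, y }

From E : S' v t v: add FIRST(S') = { g, t, u, v, y }.
E : g v A' contributes {g}.
Union: FIRST(E) = { g, t, u, v, y }.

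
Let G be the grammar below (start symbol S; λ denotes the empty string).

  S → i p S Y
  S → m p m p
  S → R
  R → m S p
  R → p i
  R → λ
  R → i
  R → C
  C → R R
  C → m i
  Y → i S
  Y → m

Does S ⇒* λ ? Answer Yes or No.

Yes

S → R and each of R is nullable, so S ⇒* λ.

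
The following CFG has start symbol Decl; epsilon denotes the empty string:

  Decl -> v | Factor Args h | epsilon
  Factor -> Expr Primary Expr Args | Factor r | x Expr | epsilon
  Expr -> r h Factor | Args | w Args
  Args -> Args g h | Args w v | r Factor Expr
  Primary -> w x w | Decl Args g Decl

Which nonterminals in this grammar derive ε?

{ Decl, Factor }

Directly nullable (have an epsilon-production): Decl, Factor.
No other nonterminal has a production whose RHS symbols are all nullable.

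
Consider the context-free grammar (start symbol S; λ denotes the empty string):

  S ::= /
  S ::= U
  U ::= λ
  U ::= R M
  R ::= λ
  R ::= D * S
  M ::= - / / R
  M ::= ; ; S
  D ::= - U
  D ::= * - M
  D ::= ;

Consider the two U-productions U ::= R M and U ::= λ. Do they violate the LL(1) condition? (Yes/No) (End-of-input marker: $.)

Yes

FIRST(R M) = { *, -, ; } and FIRST(λ) = { λ }.
The second alternative is nullable and FOLLOW(U) = { $, *, -, ; } shares * with FIRST of the first — conflict.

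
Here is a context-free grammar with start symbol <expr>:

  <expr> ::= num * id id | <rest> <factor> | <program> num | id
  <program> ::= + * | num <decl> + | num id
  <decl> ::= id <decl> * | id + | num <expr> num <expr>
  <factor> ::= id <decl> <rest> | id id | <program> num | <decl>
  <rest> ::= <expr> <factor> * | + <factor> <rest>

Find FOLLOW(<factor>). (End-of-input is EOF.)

{ EOF, *, +, id, num }

In <expr> ::= <rest> <factor>: <factor> is at the end, add FOLLOW(<expr>) = { EOF, *, +, id, num }.
In <rest> ::= <expr> <factor> *: add FIRST(*) = { * }.
In <rest> ::= + <factor> <rest>: add FIRST(<rest>) = { +, id, num }.
Union: FOLLOW(<factor>) = { EOF, *, +, id, num }.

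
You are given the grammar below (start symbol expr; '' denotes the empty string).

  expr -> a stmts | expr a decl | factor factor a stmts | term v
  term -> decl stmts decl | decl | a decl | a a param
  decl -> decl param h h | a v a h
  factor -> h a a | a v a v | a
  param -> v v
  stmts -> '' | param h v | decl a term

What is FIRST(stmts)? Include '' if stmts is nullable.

{ a, v, '' }

stmts -> '' contributes ''.
From stmts -> param h v: add FIRST(param) = { v }.
From stmts -> decl a term: add FIRST(decl) = { a }.
Union: FIRST(stmts) = { a, v, '' }.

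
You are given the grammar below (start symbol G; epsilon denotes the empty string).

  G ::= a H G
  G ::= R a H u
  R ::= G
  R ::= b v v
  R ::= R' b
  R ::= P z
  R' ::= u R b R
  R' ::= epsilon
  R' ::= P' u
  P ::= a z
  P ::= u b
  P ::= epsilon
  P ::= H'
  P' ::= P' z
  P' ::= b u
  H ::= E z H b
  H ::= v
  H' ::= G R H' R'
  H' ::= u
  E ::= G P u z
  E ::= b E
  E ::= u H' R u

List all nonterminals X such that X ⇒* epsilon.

{ P, R' }

Directly nullable (have an epsilon-production): R', P.
No other nonterminal has a production whose RHS symbols are all nullable.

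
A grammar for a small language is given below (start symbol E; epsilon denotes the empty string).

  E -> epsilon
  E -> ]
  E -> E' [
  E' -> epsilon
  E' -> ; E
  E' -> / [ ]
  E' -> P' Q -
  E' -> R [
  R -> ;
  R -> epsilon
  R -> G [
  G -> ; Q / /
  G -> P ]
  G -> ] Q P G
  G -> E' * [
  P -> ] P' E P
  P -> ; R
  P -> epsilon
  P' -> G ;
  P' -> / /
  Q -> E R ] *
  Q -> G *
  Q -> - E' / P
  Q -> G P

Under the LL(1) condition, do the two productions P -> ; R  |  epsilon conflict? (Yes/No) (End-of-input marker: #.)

Yes

FIRST(; R) = { ; } and FIRST(epsilon) = { epsilon }.
The second alternative is nullable and FOLLOW(P) = { *, -, /, ;, [, ] } shares ; with FIRST of the first — conflict.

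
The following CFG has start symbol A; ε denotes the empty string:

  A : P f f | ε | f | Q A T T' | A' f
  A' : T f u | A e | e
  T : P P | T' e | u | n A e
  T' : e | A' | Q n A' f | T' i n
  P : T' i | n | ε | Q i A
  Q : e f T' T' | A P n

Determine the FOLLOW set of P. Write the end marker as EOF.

{ e, f, n, u }

In A : P f f: add FIRST(f f) = { f }.
In T : P P: add FIRST(P)\{ε} = { e, f, n, u }.
  Since P is nullable, also add FOLLOW(T) = { e, f, n, u }.
In T : P P: P is at the end, add FOLLOW(T) = { e, f, n, u }.
In Q : A P n: add FIRST(n) = { n }.
Union: FOLLOW(P) = { e, f, n, u }.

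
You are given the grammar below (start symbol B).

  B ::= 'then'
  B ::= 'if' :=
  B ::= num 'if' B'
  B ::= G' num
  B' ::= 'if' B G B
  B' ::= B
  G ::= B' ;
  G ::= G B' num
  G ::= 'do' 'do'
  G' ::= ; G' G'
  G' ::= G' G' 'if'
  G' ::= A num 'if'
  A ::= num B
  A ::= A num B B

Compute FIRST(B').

B' ::= 'if' B G B contributes {'if'}.
From B' ::= B: add FIRST(B) = { 'if', 'then', ;, num }.
Union: FIRST(B') = { 'if', 'then', ;, num }.

{ 'if', 'then', ;, num }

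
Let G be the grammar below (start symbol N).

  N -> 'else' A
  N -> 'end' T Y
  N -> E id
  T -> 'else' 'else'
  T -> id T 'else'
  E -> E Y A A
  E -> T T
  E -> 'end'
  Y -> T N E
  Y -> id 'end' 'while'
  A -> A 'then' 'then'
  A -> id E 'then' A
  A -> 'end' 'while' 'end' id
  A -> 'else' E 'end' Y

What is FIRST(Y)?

{ 'else', id }

From Y -> T N E: add FIRST(T) = { 'else', id }.
Y -> id 'end' 'while' contributes {id}.
Union: FIRST(Y) = { 'else', id }.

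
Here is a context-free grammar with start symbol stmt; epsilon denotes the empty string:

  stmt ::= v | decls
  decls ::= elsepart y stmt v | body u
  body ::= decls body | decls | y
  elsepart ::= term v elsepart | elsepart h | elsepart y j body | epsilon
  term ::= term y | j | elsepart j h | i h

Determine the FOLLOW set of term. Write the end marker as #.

{ v, y }

In elsepart ::= term v elsepart: add FIRST(v elsepart) = { v }.
In term ::= term y: add FIRST(y) = { y }.
Union: FOLLOW(term) = { v, y }.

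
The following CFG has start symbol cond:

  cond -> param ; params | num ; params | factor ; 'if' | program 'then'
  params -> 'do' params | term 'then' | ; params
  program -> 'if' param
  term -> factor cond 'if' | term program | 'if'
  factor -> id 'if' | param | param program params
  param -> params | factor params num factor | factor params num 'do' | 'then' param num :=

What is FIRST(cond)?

{ 'do', 'if', 'then', ;, id, num }

From cond -> param ; params: add FIRST(param) = { 'do', 'if', 'then', ;, id }.
cond -> num ; params contributes {num}.
From cond -> factor ; 'if': add FIRST(factor) = { 'do', 'if', 'then', ;, id }.
From cond -> program 'then': add FIRST(program) = { 'if' }.
Union: FIRST(cond) = { 'do', 'if', 'then', ;, id, num }.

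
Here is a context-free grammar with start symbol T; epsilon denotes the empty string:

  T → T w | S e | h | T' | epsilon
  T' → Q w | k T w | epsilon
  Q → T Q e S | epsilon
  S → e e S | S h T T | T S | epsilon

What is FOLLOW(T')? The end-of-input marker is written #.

In T → T': T' is at the end, add FOLLOW(T) = { #, e, h, k, w }.
Union: FOLLOW(T') = { #, e, h, k, w }.

{ #, e, h, k, w }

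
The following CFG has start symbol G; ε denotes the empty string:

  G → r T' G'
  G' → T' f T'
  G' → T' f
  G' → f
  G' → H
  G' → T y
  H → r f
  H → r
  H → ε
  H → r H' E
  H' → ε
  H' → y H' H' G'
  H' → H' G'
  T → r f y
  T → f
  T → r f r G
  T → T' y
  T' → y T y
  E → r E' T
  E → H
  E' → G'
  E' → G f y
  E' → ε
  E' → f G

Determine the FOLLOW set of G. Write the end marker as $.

{ $, f, r, y }

G is the start symbol, so $ ∈ FOLLOW(G).
In T → r f r G: G is at the end, add FOLLOW(T) = { $, f, r, y }.
In E' → G f y: add FIRST(f y) = { f }.
In E' → f G: G is at the end, add FOLLOW(E') = { f, r, y }.
Union: FOLLOW(G) = { $, f, r, y }.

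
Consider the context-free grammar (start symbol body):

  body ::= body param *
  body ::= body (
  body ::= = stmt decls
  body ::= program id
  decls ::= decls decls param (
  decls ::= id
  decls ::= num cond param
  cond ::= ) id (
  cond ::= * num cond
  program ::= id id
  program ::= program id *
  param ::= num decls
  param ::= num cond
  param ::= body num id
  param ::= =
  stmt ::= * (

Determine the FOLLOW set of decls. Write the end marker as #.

{ #, (, *, =, id, num }

In body ::= = stmt decls: decls is at the end, add FOLLOW(body) = { #, (, =, id, num }.
In decls ::= decls decls param (: add FIRST(decls param () = { id, num }.
In decls ::= decls decls param (: add FIRST(param () = { =, id, num }.
In param ::= num decls: decls is at the end, add FOLLOW(param) = { #, (, *, =, id, num }.
Union: FOLLOW(decls) = { #, (, *, =, id, num }.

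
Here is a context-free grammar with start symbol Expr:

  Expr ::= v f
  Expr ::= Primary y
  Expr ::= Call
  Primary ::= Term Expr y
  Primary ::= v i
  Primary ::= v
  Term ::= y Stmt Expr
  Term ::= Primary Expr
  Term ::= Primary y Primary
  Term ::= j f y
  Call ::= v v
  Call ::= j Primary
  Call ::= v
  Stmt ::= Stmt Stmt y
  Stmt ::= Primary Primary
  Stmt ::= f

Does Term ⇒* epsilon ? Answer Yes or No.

No nonterminal in this grammar is nullable.
No production of Term has an RHS whose symbols are all nullable, so Term is not nullable.

No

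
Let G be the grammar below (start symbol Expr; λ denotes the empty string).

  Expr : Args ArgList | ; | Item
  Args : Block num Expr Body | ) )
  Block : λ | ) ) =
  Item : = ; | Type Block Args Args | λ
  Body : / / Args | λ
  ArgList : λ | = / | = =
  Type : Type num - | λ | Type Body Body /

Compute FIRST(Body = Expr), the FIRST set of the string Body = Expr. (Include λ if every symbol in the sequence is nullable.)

{ /, = }

Add FIRST(Body)\{λ} = { / }; Body is nullable, continue.
= is a terminal; add {=} and stop.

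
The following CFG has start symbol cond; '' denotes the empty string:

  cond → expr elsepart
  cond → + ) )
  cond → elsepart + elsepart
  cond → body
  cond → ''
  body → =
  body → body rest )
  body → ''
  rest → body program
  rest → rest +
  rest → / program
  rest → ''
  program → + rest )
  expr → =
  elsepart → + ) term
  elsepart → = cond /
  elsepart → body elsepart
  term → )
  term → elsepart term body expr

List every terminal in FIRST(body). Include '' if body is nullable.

body → = contributes {=}.
From body → body rest ): body, rest nullable, take FIRST(body) ∪ FIRST(rest) ∪ {)} = { ), +, /, = }.
body → '' contributes ''.
Union: FIRST(body) = { ), +, /, =, '' }.

{ ), +, /, =, '' }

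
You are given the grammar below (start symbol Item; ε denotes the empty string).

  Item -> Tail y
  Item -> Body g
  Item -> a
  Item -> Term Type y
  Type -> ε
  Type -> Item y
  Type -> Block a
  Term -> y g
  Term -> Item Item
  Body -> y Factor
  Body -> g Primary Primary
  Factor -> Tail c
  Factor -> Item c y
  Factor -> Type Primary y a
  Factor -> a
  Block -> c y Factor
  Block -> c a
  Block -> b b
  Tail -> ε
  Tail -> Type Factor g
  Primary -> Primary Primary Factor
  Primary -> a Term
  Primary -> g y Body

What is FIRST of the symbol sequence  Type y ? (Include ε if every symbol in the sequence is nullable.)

{ a, b, c, g, y }

Add FIRST(Type)\{ε} = { a, b, c, g, y }; Type is nullable, continue.
y is a terminal; add {y} and stop.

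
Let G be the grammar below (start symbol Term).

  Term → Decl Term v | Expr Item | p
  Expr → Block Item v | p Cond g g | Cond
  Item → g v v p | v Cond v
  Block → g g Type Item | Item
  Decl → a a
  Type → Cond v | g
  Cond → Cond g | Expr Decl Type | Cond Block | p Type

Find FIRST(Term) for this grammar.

{ a, g, p, v }

From Term → Decl Term v: add FIRST(Decl) = { a }.
From Term → Expr Item: add FIRST(Expr) = { g, p, v }.
Term → p contributes {p}.
Union: FIRST(Term) = { a, g, p, v }.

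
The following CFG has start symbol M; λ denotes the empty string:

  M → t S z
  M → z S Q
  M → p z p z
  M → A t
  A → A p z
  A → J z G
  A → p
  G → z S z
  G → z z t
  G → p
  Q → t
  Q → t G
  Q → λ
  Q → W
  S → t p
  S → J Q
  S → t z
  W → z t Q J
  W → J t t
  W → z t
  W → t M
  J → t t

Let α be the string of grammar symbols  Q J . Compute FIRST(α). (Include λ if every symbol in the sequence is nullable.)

{ t, z }

Add FIRST(Q)\{λ} = { t, z }; Q is nullable, continue.
Add FIRST(J) = { t }; J is not nullable, stop.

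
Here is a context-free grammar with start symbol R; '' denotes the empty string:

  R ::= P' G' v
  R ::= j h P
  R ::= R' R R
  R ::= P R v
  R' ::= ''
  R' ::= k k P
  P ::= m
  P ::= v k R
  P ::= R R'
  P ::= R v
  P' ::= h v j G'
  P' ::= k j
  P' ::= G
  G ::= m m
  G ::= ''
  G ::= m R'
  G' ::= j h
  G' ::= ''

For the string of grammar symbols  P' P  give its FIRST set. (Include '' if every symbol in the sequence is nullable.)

Add FIRST(P')\{''} = { h, k, m }; P' is nullable, continue.
Add FIRST(P) = { h, j, k, m, v }; P is not nullable, stop.

{ h, j, k, m, v }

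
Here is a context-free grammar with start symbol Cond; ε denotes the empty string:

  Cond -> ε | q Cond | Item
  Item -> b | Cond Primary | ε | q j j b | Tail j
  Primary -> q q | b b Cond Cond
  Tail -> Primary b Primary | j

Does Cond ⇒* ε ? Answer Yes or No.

Cond has an ε-production, so Cond ⇒ ε.

Yes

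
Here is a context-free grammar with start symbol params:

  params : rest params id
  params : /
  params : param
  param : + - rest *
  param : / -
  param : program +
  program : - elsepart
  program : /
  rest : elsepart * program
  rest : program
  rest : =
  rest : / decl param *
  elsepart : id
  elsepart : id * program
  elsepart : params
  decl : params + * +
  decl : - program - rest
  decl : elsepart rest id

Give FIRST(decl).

{ +, -, /, =, id }

From decl : params + * +: add FIRST(params) = { +, -, /, =, id }.
decl : - program - rest contributes {-}.
From decl : elsepart rest id: add FIRST(elsepart) = { +, -, /, =, id }.
Union: FIRST(decl) = { +, -, /, =, id }.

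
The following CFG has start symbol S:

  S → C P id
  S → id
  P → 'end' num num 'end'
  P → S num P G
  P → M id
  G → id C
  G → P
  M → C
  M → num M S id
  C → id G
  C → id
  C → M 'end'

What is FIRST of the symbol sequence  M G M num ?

{ id, num }

Add FIRST(M) = { id, num }; M is not nullable, stop.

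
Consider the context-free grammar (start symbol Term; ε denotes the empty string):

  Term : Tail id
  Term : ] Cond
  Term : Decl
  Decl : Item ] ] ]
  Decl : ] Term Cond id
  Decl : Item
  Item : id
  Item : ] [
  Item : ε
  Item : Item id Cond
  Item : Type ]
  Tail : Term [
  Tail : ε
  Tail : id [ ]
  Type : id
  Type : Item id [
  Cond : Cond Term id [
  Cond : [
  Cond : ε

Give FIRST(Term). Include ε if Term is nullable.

From Term : Tail id: Tail nullable, take FIRST(Tail) ∪ {id} = { [, ], id }.
Term : ] Cond contributes {]}.
From Term : Decl: add FIRST(Decl) = { ], id, ε } (including ε since Decl is nullable).
Union: FIRST(Term) = { [, ], id, ε }.

{ [, ], id, ε }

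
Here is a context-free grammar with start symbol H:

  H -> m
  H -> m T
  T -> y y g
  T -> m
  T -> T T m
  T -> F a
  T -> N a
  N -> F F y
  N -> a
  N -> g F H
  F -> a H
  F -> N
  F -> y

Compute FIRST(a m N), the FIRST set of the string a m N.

a is a terminal; add {a} and stop.

{ a }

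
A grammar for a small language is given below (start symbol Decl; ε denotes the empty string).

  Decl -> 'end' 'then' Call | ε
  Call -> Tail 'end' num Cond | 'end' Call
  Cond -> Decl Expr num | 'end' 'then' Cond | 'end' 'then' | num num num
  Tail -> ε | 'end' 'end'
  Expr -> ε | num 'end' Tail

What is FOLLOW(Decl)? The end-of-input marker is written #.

Decl is the start symbol, so # ∈ FOLLOW(Decl).
In Cond -> Decl Expr num: add FIRST(Expr num) = { num }.
Union: FOLLOW(Decl) = { #, num }.

{ #, num }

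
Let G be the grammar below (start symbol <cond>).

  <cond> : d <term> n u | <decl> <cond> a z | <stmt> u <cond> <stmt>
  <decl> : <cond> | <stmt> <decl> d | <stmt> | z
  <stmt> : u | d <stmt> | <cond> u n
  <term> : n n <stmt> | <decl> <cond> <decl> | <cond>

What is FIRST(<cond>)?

{ d, u, z }

<cond> : d <term> n u contributes {d}.
From <cond> : <decl> <cond> a z: add FIRST(<decl>) = { d, u, z }.
From <cond> : <stmt> u <cond> <stmt>: add FIRST(<stmt>) = { d, u, z }.
Union: FIRST(<cond>) = { d, u, z }.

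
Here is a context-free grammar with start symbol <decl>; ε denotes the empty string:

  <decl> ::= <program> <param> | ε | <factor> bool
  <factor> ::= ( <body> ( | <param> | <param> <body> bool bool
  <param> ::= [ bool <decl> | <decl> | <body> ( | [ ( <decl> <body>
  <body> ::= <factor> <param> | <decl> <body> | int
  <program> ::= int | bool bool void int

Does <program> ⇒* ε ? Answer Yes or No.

Nullable nonterminals: <body>, <decl>, <factor>, <param>.
No production of <program> has an RHS whose symbols are all nullable, so <program> is not nullable.

No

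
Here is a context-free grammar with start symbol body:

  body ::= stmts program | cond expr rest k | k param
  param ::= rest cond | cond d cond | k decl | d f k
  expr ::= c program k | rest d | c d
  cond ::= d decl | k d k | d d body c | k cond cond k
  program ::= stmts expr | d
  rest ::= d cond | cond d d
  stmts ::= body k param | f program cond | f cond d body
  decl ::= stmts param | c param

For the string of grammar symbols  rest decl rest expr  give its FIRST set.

Add FIRST(rest) = { d, k }; rest is not nullable, stop.

{ d, k }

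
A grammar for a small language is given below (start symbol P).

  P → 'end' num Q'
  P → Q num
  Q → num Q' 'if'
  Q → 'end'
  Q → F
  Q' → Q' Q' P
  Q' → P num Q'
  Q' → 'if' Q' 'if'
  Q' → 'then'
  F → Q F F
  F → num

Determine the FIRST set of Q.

Q → num Q' 'if' contributes {num}.
Q → 'end' contributes {'end'}.
From Q → F: add FIRST(F) = { 'end', num }.
Union: FIRST(Q) = { 'end', num }.

{ 'end', num }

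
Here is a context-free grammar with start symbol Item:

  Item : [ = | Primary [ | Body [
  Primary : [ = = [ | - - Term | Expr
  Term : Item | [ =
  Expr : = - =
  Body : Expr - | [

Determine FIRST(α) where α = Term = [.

Add FIRST(Term) = { -, =, [ }; Term is not nullable, stop.

{ -, =, [ }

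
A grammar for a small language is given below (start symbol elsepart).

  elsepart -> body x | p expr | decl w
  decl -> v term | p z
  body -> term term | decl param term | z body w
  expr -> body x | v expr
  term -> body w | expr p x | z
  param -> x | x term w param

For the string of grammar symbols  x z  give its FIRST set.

{ x }

x is a terminal; add {x} and stop.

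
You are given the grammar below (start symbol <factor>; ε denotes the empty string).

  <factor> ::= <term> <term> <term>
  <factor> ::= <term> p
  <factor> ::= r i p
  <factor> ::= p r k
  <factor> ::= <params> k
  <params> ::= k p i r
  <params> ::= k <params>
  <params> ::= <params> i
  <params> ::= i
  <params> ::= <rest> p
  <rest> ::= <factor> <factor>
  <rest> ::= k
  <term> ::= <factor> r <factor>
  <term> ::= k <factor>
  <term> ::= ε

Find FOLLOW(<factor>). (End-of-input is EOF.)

{ EOF, i, k, p, r }

<factor> is the start symbol, so EOF ∈ FOLLOW(<factor>).
In <rest> ::= <factor> <factor>: add FIRST(<factor>)\{ε} = { i, k, p, r }.
  Since <factor> is nullable, also add FOLLOW(<rest>) = { p }.
In <rest> ::= <factor> <factor>: <factor> is at the end, add FOLLOW(<rest>) = { p }.
In <term> ::= <factor> r <factor>: add FIRST(r <factor>) = { r }.
In <term> ::= <factor> r <factor>: <factor> is at the end, add FOLLOW(<term>) = { EOF, i, k, p, r }.
In <term> ::= k <factor>: <factor> is at the end, add FOLLOW(<term>) = { EOF, i, k, p, r }.
Union: FOLLOW(<factor>) = { EOF, i, k, p, r }.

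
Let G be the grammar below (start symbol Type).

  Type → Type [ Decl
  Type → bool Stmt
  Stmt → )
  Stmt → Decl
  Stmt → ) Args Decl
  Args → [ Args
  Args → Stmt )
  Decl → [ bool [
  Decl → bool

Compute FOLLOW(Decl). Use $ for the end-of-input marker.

{ $, ), [ }

In Type → Type [ Decl: Decl is at the end, add FOLLOW(Type) = { $, [ }.
In Stmt → Decl: Decl is at the end, add FOLLOW(Stmt) = { $, ), [ }.
In Stmt → ) Args Decl: Decl is at the end, add FOLLOW(Stmt) = { $, ), [ }.
Union: FOLLOW(Decl) = { $, ), [ }.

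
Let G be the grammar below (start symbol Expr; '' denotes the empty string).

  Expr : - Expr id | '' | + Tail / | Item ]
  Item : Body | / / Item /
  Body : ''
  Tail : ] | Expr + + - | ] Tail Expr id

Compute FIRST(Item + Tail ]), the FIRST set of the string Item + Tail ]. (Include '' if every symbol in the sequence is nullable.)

Add FIRST(Item)\{''} = { / }; Item is nullable, continue.
+ is a terminal; add {+} and stop.

{ +, / }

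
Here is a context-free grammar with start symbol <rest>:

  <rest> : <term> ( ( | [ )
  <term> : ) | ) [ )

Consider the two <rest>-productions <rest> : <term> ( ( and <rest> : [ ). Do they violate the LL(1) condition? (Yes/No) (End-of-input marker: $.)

No

FIRST(<term> ( () = { ) } and FIRST([ )) = { [ }.
The FIRST sets are disjoint and neither alternative is nullable — no conflict.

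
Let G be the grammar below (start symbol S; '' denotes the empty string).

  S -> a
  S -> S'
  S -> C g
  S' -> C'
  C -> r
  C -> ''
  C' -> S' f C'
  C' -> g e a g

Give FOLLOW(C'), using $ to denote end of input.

In S' -> C': C' is at the end, add FOLLOW(S') = { $, f }.
In C' -> S' f C': C' is at the end, add FOLLOW(C') = { $, f }.
Union: FOLLOW(C') = { $, f }.

{ $, f }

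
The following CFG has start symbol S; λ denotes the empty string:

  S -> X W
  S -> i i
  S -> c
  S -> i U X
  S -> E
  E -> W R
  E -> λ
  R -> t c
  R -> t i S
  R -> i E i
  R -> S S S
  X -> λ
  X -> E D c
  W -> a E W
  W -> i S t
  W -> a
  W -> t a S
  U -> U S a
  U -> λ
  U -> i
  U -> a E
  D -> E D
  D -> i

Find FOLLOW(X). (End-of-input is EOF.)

{ EOF, a, c, i, t }

In S -> X W: add FIRST(W) = { a, i, t }.
In S -> i U X: X is at the end, add FOLLOW(S) = { EOF, a, c, i, t }.
Union: FOLLOW(X) = { EOF, a, c, i, t }.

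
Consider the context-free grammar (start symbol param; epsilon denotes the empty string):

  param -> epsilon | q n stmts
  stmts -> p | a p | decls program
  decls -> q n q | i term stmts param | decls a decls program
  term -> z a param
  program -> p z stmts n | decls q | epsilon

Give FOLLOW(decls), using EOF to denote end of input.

In stmts -> decls program: add FIRST(program)\{epsilon} = { i, p, q }.
  Since program is nullable, also add FOLLOW(stmts) = { EOF, a, i, n, p, q }.
In decls -> decls a decls program: add FIRST(a decls program) = { a }.
In decls -> decls a decls program: add FIRST(program)\{epsilon} = { i, p, q }.
  Since program is nullable, also add FOLLOW(decls) = { EOF, a, i, n, p, q }.
In program -> decls q: add FIRST(q) = { q }.
Union: FOLLOW(decls) = { EOF, a, i, n, p, q }.

{ EOF, a, i, n, p, q }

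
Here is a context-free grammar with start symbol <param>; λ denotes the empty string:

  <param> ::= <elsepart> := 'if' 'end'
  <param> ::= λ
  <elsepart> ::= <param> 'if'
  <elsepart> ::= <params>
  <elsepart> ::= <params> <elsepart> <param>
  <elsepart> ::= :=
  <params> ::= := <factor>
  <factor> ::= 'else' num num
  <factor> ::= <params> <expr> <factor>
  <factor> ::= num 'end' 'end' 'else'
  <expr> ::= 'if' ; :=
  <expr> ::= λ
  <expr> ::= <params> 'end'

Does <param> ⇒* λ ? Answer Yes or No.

Yes

<param> has an λ-production, so <param> ⇒ λ.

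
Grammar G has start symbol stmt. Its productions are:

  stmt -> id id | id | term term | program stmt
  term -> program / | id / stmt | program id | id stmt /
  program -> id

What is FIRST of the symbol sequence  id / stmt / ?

id is a terminal; add {id} and stop.

{ id }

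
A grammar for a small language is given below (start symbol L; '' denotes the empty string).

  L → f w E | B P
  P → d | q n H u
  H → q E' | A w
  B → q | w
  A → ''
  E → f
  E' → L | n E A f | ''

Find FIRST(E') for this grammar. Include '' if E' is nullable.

From E' → L: add FIRST(L) = { f, q, w }.
E' → n E A f contributes {n}.
E' → '' contributes ''.
Union: FIRST(E') = { f, n, q, w, '' }.

{ f, n, q, w, '' }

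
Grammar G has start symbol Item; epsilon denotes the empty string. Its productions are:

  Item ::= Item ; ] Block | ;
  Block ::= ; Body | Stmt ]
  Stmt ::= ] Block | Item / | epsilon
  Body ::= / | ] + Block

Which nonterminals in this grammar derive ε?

Directly nullable (have an epsilon-production): Stmt.
No other nonterminal has a production whose RHS symbols are all nullable.

{ Stmt }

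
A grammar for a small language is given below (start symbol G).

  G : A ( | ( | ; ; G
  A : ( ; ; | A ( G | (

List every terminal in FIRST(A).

A : ( ; ; contributes {(}.
From A : A ( G: add FIRST(A) = { ( }.
A : ( contributes {(}.
Union: FIRST(A) = { ( }.

{ ( }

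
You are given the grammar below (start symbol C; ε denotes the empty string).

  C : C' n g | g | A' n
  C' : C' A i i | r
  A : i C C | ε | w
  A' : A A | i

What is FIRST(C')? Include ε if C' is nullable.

From C' : C' A i i: add FIRST(C') = { r }.
C' : r contributes {r}.
Union: FIRST(C') = { r }.

{ r }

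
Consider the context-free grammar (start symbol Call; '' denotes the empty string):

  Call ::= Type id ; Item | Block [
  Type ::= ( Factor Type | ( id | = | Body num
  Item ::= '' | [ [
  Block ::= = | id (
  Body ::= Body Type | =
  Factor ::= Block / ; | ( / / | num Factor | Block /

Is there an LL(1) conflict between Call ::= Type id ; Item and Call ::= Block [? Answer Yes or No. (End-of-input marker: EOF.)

FIRST(Type id ; Item) = { (, = } and FIRST(Block [) = { =, id }.
Both contain =, so the two alternatives are not disjoint — LL(1) conflict.

Yes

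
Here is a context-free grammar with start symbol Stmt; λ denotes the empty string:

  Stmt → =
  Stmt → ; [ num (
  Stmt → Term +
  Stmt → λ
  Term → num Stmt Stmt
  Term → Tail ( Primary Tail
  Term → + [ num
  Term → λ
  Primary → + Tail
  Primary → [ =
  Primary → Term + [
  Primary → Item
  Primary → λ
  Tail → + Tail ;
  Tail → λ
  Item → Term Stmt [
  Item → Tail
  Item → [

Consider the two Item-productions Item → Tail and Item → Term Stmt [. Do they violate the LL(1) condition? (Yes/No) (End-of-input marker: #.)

FIRST(Tail) = { +, λ } and FIRST(Term Stmt [) = { (, +, ;, =, [, num }.
Both contain +, so the two alternatives are not disjoint — LL(1) conflict.

Yes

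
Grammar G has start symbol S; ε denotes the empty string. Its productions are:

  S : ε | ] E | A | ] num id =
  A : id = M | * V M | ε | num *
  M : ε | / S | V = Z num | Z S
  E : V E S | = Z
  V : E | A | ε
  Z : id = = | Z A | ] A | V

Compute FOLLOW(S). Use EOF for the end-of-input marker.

{ EOF, *, /, =, ], id, num }

S is the start symbol, so EOF ∈ FOLLOW(S).
In M : / S: S is at the end, add FOLLOW(M) = { EOF, *, /, =, ], id, num }.
In M : Z S: S is at the end, add FOLLOW(M) = { EOF, *, /, =, ], id, num }.
In E : V E S: S is at the end, add FOLLOW(E) = { EOF, *, /, =, ], id, num }.
Union: FOLLOW(S) = { EOF, *, /, =, ], id, num }.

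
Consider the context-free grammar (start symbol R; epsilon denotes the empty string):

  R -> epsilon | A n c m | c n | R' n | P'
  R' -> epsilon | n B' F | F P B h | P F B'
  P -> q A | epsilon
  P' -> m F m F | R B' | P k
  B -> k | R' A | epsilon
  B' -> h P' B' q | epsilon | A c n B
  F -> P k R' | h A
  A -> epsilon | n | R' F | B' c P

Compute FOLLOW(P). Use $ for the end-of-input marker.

{ $, c, h, k, m, n, q }

In R' -> F P B h: add FIRST(B h) = { c, h, k, n, q }.
In R' -> P F B': add FIRST(F B') = { h, k, q }.
In P' -> P k: add FIRST(k) = { k }.
In F -> P k R': add FIRST(k R') = { k }.
In A -> B' c P: P is at the end, add FOLLOW(A) = { $, c, h, k, m, n, q }.
Union: FOLLOW(P) = { $, c, h, k, m, n, q }.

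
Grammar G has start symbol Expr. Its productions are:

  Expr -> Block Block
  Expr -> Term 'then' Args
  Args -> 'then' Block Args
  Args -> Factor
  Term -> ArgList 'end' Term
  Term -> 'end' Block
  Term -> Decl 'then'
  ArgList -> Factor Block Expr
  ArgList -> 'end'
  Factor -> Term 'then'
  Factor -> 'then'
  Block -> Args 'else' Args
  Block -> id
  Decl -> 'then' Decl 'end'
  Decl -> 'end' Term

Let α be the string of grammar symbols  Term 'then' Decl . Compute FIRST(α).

Add FIRST(Term) = { 'end', 'then' }; Term is not nullable, stop.

{ 'end', 'then' }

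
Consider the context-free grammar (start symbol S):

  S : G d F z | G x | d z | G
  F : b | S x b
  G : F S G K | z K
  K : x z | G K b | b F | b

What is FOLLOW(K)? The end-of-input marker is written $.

{ $, b, d, x, z }

In G : F S G K: K is at the end, add FOLLOW(G) = { $, b, d, x, z }.
In G : z K: K is at the end, add FOLLOW(G) = { $, b, d, x, z }.
In K : G K b: add FIRST(b) = { b }.
Union: FOLLOW(K) = { $, b, d, x, z }.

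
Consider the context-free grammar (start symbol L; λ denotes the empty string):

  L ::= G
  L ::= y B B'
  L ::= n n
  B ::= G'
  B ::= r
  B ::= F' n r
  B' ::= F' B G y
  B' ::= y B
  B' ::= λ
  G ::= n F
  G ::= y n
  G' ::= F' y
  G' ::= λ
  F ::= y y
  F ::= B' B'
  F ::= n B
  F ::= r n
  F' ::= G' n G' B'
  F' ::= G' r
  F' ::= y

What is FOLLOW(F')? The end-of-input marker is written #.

In B ::= F' n r: add FIRST(n r) = { n }.
In B' ::= F' B G y: add FIRST(B G y) = { n, r, y }.
In G' ::= F' y: add FIRST(y) = { y }.
Union: FOLLOW(F') = { n, r, y }.

{ n, r, y }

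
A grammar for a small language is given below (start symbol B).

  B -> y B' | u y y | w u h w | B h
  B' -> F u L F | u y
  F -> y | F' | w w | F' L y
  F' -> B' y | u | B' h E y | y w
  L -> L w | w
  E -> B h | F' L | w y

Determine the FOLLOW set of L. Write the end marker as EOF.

In B' -> F u L F: add FIRST(F) = { u, w, y }.
In F -> F' L y: add FIRST(y) = { y }.
In L -> L w: add FIRST(w) = { w }.
In E -> F' L: L is at the end, add FOLLOW(E) = { y }.
Union: FOLLOW(L) = { u, w, y }.

{ u, w, y }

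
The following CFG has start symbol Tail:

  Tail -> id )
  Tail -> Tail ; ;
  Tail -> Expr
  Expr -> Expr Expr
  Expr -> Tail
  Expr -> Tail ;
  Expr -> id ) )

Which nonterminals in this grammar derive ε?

No nonterminal has an empty production or an RHS whose symbols are all nullable.

{ } (none)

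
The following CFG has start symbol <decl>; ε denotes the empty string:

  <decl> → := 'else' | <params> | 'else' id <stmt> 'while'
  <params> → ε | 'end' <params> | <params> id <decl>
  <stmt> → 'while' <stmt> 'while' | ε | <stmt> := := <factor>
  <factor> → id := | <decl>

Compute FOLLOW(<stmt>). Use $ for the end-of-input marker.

In <decl> → 'else' id <stmt> 'while': add FIRST('while') = { 'while' }.
In <stmt> → 'while' <stmt> 'while': add FIRST('while') = { 'while' }.
In <stmt> → <stmt> := := <factor>: add FIRST(:= := <factor>) = { := }.
Union: FOLLOW(<stmt>) = { 'while', := }.

{ 'while', := }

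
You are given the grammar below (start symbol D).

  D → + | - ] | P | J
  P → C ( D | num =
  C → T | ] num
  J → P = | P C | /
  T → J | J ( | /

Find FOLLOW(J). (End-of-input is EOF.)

{ EOF, (, /, =, ], num }

In D → J: J is at the end, add FOLLOW(D) = { EOF, /, =, ], num }.
In T → J: J is at the end, add FOLLOW(T) = { EOF, (, /, =, ], num }.
In T → J (: add FIRST(() = { ( }.
Union: FOLLOW(J) = { EOF, (, /, =, ], num }.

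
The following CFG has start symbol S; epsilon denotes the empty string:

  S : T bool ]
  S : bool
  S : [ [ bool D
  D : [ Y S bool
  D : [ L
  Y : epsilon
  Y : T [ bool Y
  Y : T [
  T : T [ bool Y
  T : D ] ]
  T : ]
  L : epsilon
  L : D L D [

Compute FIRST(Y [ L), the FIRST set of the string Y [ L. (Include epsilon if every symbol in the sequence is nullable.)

{ [, ] }

Add FIRST(Y)\{epsilon} = { [, ] }; Y is nullable, continue.
[ is a terminal; add {[} and stop.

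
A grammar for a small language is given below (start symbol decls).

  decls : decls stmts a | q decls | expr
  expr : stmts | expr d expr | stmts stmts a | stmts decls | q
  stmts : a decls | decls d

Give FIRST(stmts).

{ a, q }

stmts : a decls contributes {a}.
From stmts : decls d: add FIRST(decls) = { a, q }.
Union: FIRST(stmts) = { a, q }.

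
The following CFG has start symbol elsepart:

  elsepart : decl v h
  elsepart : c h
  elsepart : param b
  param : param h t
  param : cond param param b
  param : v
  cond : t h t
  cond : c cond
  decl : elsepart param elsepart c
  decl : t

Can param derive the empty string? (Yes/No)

No nonterminal in this grammar is nullable.
No production of param has an RHS whose symbols are all nullable, so param is not nullable.

No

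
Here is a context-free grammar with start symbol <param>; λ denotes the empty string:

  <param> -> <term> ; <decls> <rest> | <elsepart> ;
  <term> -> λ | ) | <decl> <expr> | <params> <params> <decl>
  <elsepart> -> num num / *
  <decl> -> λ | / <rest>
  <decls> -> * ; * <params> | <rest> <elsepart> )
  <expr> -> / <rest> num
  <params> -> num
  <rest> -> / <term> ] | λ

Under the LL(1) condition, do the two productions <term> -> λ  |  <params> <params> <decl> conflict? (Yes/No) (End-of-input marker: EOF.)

No

FIRST(λ) = { λ } and FIRST(<params> <params> <decl>) = { num }.
The first is nullable but FOLLOW(<term>) = { ;, ] } is disjoint from FIRST of the second.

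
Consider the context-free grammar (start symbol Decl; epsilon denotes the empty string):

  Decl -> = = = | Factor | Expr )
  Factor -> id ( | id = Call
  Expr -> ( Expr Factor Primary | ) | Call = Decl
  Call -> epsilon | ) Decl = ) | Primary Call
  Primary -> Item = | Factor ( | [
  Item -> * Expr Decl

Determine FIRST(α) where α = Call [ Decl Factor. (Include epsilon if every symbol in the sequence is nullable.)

Add FIRST(Call)\{epsilon} = { ), *, [, id }; Call is nullable, continue.
[ is a terminal; add {[} and stop.

{ ), *, [, id }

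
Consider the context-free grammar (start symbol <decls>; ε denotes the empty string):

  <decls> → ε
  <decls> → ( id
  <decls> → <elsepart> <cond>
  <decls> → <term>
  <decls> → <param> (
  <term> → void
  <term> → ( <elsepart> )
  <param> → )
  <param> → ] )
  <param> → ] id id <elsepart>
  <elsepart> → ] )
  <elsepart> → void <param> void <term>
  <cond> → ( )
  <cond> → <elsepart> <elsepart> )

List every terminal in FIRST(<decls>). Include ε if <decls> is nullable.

<decls> → ε contributes ε.
<decls> → ( id contributes {(}.
From <decls> → <elsepart> <cond>: add FIRST(<elsepart>) = { ], void }.
From <decls> → <term>: add FIRST(<term>) = { (, void }.
From <decls> → <param> (: add FIRST(<param>) = { ), ] }.
Union: FIRST(<decls>) = { (, ), ], void, ε }.

{ (, ), ], void, ε }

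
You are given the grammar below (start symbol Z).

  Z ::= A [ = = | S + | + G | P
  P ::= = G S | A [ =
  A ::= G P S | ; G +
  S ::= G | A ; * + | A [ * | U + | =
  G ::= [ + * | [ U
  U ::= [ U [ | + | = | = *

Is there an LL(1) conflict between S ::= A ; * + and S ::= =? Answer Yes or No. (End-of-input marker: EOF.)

No

FIRST(A ; * +) = { ;, [ } and FIRST(=) = { = }.
The FIRST sets are disjoint and neither alternative is nullable — no conflict.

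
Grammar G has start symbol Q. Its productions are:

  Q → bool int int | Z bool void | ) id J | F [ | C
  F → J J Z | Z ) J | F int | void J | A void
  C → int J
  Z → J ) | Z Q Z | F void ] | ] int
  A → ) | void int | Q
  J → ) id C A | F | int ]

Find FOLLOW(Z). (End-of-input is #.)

In Q → Z bool void: add FIRST(bool void) = { bool }.
In F → J J Z: Z is at the end, add FOLLOW(F) = { #, ), [, ], bool, int, void }.
In F → Z ) J: add FIRST() J) = { ) }.
In Z → Z Q Z: add FIRST(Q Z) = { ), ], bool, int, void }.
In Z → Z Q Z: Z is at the end, add FOLLOW(Z) = { #, ), [, ], bool, int, void }.
Union: FOLLOW(Z) = { #, ), [, ], bool, int, void }.

{ #, ), [, ], bool, int, void }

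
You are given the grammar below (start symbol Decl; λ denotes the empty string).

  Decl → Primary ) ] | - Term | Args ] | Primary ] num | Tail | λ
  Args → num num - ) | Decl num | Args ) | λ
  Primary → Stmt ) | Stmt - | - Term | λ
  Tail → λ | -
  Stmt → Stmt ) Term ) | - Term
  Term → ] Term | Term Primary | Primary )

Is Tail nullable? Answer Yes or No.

Tail has an λ-production, so Tail ⇒ λ.

Yes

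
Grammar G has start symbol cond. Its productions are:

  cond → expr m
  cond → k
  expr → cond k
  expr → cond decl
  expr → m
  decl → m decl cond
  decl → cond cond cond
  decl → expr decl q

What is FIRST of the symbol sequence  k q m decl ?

k is a terminal; add {k} and stop.

{ k }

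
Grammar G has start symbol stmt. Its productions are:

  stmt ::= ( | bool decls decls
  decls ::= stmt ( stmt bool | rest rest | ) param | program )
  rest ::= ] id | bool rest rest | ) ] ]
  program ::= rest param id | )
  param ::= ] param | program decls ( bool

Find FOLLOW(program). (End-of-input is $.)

{ (, ), ], bool }

In decls ::= program ): add FIRST()) = { ) }.
In param ::= program decls ( bool: add FIRST(decls ( bool) = { (, ), ], bool }.
Union: FOLLOW(program) = { (, ), ], bool }.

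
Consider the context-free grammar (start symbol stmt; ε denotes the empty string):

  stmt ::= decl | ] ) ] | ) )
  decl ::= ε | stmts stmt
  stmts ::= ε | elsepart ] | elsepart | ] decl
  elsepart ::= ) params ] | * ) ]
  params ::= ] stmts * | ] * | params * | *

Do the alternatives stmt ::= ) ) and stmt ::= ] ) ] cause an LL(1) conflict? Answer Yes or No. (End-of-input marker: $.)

No

FIRST() )) = { ) } and FIRST(] ) ]) = { ] }.
The FIRST sets are disjoint and neither alternative is nullable — no conflict.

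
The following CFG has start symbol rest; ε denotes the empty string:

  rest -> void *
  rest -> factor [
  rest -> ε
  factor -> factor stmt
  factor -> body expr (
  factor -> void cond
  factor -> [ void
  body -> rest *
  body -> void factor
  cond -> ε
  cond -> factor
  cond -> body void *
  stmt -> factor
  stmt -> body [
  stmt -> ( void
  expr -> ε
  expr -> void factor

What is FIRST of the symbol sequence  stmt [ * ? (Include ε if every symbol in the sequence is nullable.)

Add FIRST(stmt) = { (, *, [, void }; stmt is not nullable, stop.

{ (, *, [, void }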